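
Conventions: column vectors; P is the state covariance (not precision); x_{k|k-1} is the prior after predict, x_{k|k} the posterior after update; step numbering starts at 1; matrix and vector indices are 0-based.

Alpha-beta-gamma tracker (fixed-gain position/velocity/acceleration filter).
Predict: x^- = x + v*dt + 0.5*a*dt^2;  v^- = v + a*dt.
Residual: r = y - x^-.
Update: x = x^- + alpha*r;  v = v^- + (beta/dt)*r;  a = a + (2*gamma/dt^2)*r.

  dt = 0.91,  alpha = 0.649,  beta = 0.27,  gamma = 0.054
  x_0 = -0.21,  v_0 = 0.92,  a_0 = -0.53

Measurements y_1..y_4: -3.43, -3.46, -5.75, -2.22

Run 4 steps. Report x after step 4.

step 1: x_pred=0.4078  r=-3.8378  x^+=-2.0829  v^+=-0.7010  a^+=-1.0305
step 2: x_pred=-3.1475  r=-0.3125  x^+=-3.3503  v^+=-1.7315  a^+=-1.0713
step 3: x_pred=-5.3695  r=-0.3805  x^+=-5.6164  v^+=-2.8192  a^+=-1.1209
step 4: x_pred=-8.6460  r=6.4260  x^+=-4.4755  v^+=-1.9326  a^+=-0.2828

x_post = -4.4755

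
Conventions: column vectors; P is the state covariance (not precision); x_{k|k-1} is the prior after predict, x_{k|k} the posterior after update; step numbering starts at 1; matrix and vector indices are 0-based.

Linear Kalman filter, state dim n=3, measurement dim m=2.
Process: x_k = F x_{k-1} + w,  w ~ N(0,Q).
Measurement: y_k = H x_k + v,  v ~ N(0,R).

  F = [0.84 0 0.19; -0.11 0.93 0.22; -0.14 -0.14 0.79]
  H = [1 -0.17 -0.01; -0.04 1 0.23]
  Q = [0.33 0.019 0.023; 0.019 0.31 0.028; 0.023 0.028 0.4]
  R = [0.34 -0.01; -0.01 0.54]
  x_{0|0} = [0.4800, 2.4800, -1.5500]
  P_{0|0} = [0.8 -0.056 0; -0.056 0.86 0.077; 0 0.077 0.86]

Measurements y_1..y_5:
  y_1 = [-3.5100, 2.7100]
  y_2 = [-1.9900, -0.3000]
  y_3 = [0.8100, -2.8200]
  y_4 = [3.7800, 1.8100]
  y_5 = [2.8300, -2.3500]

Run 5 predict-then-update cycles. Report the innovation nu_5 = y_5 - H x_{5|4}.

step 1: x^-=[0.1087, 1.9126, -1.6389]  P^-=[0.9255 -0.0491 0.0625; -0.0491 1.1481 0.1384; 0.0625 0.1384 0.9500]  S=[1.3147 -0.2862; -0.2862 1.8063]  K=[0.7263 0.0754; -0.0460 0.6470; 0.0675 0.2069]  nu=[-3.3099, 1.1787]  x^+=[-2.2063, 2.8275, -1.6184]  P^+=[0.2532 0.0402 0.0144; 0.0402 0.3721 -0.0895; 0.0144 -0.0895 0.8747]
step 2: x^-=[-2.1608, 2.5162, -1.3655]  P^-=[0.5448 0.0501 0.1313; 0.0501 0.6316 0.0661; 0.1313 0.0661 0.9764]  S=[0.8837 -0.0639; -0.0639 1.2481]  K=[0.6110 0.0782; -0.0282 0.5152; 0.1419 0.2360]  nu=[0.5849, -2.5886]  x^+=[-2.0059, 1.1661, -1.8933]  P^+=[0.2133 0.0351 0.0416; 0.0351 0.2978 -0.0778; 0.0416 -0.0778 0.8933]
step 3: x^-=[-2.0447, 0.8886, -1.3781]  P^-=[0.5261 0.0571 0.1564; 0.0571 0.5723 0.0841; 0.1564 0.0841 0.9769]  S=[0.8604 -0.0412; -0.0412 1.1961]  K=[0.6022 0.0810; -0.0241 0.4919; 0.1662 0.2586]  nu=[2.9919, -3.4734]  x^+=[-0.5243, -0.8923, -1.7792]  P^+=[0.2102 0.0341 0.0522; 0.0341 0.2814 -0.0615; 0.0522 -0.0615 0.8767]
step 4: x^-=[-0.7784, -1.1636, -1.2072]  P^-=[0.5267 0.0605 0.1608; 0.0605 0.5637 0.0936; 0.1608 0.0936 0.9602]  S=[0.8596 -0.0357; -0.0357 1.1906]  K=[0.6023 0.0823; -0.0218 0.4888; 0.1683 0.2637]  nu=[4.3485, 3.2202]  x^+=[2.1056, 0.3156, 0.3739]  P^+=[0.2103 0.0344 0.0540; 0.0344 0.2780 -0.0540; 0.0540 -0.0540 0.8562]
step 5: x^-=[1.8397, 0.1442, -0.0435]  P^-=[0.5266 0.0615 0.1585; 0.0615 0.5627 0.0955; 0.1585 0.0955 0.9453]  S=[0.8591 -0.0351; -0.0351 1.1896]  K=[0.6022 0.0824; -0.0209 0.4888; 0.1654 0.2626]  nu=[1.0143, -2.4105]  x^+=[2.2519, -1.0552, -0.5088]  P^+=[0.2104 0.0347 0.0533; 0.0347 0.2774 -0.0516; 0.0533 -0.0516 0.8428]

innov = [1.0143, -2.4105]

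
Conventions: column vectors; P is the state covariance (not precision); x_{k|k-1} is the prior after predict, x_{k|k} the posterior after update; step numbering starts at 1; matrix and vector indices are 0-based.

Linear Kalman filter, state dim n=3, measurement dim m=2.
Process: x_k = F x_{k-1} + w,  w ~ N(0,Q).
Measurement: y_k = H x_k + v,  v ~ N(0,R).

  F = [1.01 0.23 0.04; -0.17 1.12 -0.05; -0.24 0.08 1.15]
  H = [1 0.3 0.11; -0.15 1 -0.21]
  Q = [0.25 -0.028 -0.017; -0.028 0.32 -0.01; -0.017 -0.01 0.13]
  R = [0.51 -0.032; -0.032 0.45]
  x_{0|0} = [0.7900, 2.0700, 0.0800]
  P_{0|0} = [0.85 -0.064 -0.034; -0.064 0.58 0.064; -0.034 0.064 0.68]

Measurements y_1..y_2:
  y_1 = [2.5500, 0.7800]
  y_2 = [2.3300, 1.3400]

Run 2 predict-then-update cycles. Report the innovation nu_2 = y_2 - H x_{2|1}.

innov = [-0.2646, 0.3332]

step 1: x^-=[1.2772, 2.1801, 0.0680]  P^-=[1.1176 -0.0917 -0.2048; -0.0917 1.0904 0.1440; -0.2048 0.1440 1.1150]  S=[1.6486 0.0673; 0.0673 1.5689]  K=[0.6543 -0.1660; 0.1247 0.6792; -0.0221 -0.0369]  nu=[0.6113, -1.1942]  x^+=[1.8754, 1.4452, 0.0986]  P^+=[0.3832 -0.0779 -0.1892; -0.0779 0.3297 0.1892; -0.1892 0.1892 1.1119]
step 2: x^-=[2.2305, 1.2949, -0.2211]  P^-=[0.6121 -0.0790 -0.2219; -0.0790 0.7527 0.2709; -0.2219 0.2709 1.7669]  S=[1.1329 0.0487; 0.0487 1.1903]  K=[0.5032 -0.1249; 0.1306 0.5892; 0.0499 -0.0582]  nu=[-0.2646, 0.3332]  x^+=[2.0557, 1.4567, -0.2537]  P^+=[0.3128 -0.0794 -0.2573; -0.0794 0.3127 0.3033; -0.2573 0.3033 1.7603]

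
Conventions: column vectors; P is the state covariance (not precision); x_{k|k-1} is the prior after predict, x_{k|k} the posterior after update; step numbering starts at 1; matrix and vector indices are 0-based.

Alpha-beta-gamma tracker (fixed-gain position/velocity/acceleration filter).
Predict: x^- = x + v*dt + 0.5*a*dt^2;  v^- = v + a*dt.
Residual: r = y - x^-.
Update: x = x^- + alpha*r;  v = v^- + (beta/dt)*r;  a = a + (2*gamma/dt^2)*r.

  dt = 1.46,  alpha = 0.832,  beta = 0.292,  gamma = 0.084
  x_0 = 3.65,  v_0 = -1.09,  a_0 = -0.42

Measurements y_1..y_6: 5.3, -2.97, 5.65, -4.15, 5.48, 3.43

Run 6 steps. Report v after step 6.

step 1: x_pred=1.6110  r=3.6890  x^+=4.6802  v^+=-0.9654  a^+=-0.1293
step 2: x_pred=3.1330  r=-6.1030  x^+=-1.9447  v^+=-2.3747  a^+=-0.6103
step 3: x_pred=-6.0622  r=11.7122  x^+=3.6824  v^+=-0.9232  a^+=0.3128
step 4: x_pred=2.6678  r=-6.8178  x^+=-3.0046  v^+=-1.8301  a^+=-0.2245
step 5: x_pred=-5.9158  r=11.3958  x^+=3.5655  v^+=0.1213  a^+=0.6736
step 6: x_pred=4.4606  r=-1.0306  x^+=3.6031  v^+=0.8987  a^+=0.5924

v_post = 0.8987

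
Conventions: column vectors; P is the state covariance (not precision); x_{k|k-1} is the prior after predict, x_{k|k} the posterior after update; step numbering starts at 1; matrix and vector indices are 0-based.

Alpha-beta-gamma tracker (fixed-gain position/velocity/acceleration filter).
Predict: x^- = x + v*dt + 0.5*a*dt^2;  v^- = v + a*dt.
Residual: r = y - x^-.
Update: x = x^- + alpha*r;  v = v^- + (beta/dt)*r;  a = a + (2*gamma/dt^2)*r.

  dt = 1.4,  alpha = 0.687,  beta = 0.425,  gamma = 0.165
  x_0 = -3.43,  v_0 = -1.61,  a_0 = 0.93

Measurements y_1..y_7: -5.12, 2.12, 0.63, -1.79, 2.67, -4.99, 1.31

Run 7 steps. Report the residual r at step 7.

resid = 10.2845

step 1: x_pred=-4.7726  r=-0.3474  x^+=-5.0113  v^+=-0.4135  a^+=0.8715
step 2: x_pred=-4.7360  r=6.8560  x^+=-0.0259  v^+=2.8879  a^+=2.0258
step 3: x_pred=6.0025  r=-5.3725  x^+=2.3116  v^+=4.0932  a^+=1.1213
step 4: x_pred=9.1409  r=-10.9309  x^+=1.6314  v^+=2.3447  a^+=-0.7191
step 5: x_pred=4.2092  r=-1.5392  x^+=3.1518  v^+=0.8706  a^+=-0.9783
step 6: x_pred=3.4120  r=-8.4020  x^+=-2.3602  v^+=-3.0495  a^+=-2.3929
step 7: x_pred=-8.9745  r=10.2845  x^+=-1.9091  v^+=-3.2775  a^+=-0.6613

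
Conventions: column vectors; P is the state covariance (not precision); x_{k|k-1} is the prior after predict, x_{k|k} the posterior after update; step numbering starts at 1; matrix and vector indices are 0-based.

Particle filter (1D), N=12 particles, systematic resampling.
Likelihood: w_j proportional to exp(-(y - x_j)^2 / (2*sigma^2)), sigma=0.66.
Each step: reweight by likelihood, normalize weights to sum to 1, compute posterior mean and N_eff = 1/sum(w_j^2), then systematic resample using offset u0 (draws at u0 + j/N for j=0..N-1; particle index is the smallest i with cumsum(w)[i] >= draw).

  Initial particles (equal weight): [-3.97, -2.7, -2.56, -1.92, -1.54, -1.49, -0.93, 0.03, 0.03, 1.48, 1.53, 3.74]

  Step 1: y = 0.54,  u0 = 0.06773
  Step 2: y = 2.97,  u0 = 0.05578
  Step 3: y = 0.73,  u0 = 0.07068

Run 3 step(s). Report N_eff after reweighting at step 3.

N_eff = 11.9766

step 1: w=[0.0000, 0.0000, 0.0000, 0.0004, 0.0031, 0.0039, 0.0369, 0.3266, 0.3266, 0.1597, 0.1429, 0.0000]  mean=0.4289  Neff=3.8370  idx=[7, 7, 7, 7, 8, 8, 8, 8, 9, 9, 10, 10]
step 2: w=[0.0001, 0.0001, 0.0001, 0.0001, 0.0001, 0.0001, 0.0001, 0.0001, 0.2288, 0.2288, 0.2707, 0.2707]  mean=1.5054  Neff=3.9812  idx=[8, 8, 8, 9, 9, 10, 10, 10, 10, 11, 11, 11]
step 3: w=[0.0877, 0.0877, 0.0877, 0.0877, 0.0877, 0.0802, 0.0802, 0.0802, 0.0802, 0.0802, 0.0802, 0.0802]  mean=1.5081  Neff=11.9766  idx=[0, 1, 2, 3, 4, 5, 6, 7, 8, 9, 10, 11]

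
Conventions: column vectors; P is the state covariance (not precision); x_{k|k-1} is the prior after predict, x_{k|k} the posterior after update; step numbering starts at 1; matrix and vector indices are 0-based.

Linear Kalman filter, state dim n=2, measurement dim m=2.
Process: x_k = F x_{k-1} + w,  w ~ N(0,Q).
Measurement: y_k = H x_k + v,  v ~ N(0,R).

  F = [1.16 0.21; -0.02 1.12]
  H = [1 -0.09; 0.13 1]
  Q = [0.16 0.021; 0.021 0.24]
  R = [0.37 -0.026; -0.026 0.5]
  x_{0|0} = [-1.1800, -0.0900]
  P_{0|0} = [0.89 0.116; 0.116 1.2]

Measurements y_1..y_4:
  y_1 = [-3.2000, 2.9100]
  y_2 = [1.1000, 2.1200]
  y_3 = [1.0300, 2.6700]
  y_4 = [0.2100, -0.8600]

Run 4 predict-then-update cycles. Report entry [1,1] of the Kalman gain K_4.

K[1,1] = 0.5317

step 1: x^-=[-1.3877, -0.0772]  P^-=[1.4670 0.4328; 0.4328 1.7404]  S=[1.7732 0.4358; 0.4358 2.3778]  K=[0.7759 0.1200; -0.0314 0.7614]  nu=[-1.8192, 3.1676]  x^+=[-2.4190, 2.3916]  P^+=[0.2842 0.0029; 0.0029 0.3811]
step 2: x^-=[-2.3038, 2.7270]  P^-=[0.5606 0.1078; 0.1078 0.7181]  S=[0.9171 0.0888; 0.0888 1.2556]  K=[0.5909 0.1021; -0.0094 0.5837]  nu=[3.6492, -0.3075]  x^+=[-0.1789, 2.5130]  P^+=[0.2167 0.0075; 0.0075 0.2911]
step 3: x^-=[0.3202, 2.8182]  P^-=[0.4680 0.0942; 0.0942 0.6049]  S=[0.8260 0.0735; 0.0735 1.1374]  K=[0.5474 0.1009; -0.0002 0.5427]  nu=[0.9634, -0.1898]  x^+=[0.8284, 2.7150]  P^+=[0.2008 0.0101; 0.0101 0.2700]
step 4: x^-=[1.5311, 3.0243]  P^-=[0.4471 0.0930; 0.0930 0.5783]  S=[0.8050 0.0720; 0.0720 1.1101]  K=[0.5359 0.1014; 0.0033 0.5317]  nu=[-1.0489, -4.0833]  x^+=[0.5551, 0.8498]  P^+=[0.1967 0.0112; 0.0112 0.2643]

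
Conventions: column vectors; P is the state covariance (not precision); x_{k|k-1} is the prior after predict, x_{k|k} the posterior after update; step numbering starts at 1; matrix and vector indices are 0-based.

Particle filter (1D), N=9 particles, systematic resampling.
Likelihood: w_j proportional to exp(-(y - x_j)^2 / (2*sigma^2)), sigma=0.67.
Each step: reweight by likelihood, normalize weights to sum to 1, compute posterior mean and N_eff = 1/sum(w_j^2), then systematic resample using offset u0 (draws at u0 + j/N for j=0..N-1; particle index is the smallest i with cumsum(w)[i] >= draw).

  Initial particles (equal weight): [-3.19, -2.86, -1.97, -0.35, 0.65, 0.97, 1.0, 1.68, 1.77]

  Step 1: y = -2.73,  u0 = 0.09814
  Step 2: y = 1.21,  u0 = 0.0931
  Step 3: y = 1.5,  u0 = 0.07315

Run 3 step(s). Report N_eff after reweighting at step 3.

step 1: w=[0.3437, 0.4269, 0.2286, 0.0008, 0.0000, 0.0000, 0.0000, 0.0000, 0.0000]  mean=-2.7680  Neff=2.8358  idx=[0, 0, 0, 1, 1, 1, 1, 2, 2]
step 2: w=[0.0000, 0.0000, 0.0000, 0.0004, 0.0004, 0.0004, 0.0004, 0.4992, 0.4992]  mean=-1.9714  Neff=2.0063  idx=[7, 7, 7, 7, 8, 8, 8, 8, 8]
step 3: w=[0.1111, 0.1111, 0.1111, 0.1111, 0.1111, 0.1111, 0.1111, 0.1111, 0.1111]  mean=-1.9700  Neff=9.0000  idx=[0, 1, 2, 3, 4, 5, 6, 7, 8]

N_eff = 9.0000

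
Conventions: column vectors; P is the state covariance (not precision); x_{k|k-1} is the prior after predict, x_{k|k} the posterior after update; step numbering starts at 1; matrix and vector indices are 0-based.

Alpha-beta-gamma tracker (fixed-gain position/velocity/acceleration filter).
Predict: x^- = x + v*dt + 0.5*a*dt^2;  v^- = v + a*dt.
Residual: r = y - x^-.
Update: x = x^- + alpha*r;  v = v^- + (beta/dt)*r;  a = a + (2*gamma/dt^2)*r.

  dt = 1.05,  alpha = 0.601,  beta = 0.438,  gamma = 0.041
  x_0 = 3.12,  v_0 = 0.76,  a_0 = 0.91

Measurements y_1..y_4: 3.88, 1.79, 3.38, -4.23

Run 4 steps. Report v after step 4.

v_post = -2.5650

step 1: x_pred=4.4196  r=-0.5396  x^+=4.0953  v^+=1.4904  a^+=0.8699
step 2: x_pred=6.1397  r=-4.3497  x^+=3.5255  v^+=0.5893  a^+=0.5463
step 3: x_pred=4.4455  r=-1.0655  x^+=3.8051  v^+=0.7185  a^+=0.4671
step 4: x_pred=4.8170  r=-9.0470  x^+=-0.6202  v^+=-2.5650  a^+=-0.2058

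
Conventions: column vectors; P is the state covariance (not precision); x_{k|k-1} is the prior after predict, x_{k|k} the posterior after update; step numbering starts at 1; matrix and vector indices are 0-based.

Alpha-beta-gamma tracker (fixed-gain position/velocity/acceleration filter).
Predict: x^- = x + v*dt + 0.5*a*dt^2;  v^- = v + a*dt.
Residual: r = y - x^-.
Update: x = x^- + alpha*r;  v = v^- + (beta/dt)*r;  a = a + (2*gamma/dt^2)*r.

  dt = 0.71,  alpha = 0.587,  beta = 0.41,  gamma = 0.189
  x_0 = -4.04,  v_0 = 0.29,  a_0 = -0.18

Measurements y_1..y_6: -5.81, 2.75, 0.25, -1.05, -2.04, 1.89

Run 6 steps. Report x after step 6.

step 1: x_pred=-3.8795  r=-1.9305  x^+=-5.0127  v^+=-0.9526  a^+=-1.6276
step 2: x_pred=-6.0993  r=8.8493  x^+=-0.9048  v^+=3.0019  a^+=5.0080
step 3: x_pred=2.4889  r=-2.2389  x^+=1.1747  v^+=5.2648  a^+=3.3292
step 4: x_pred=5.7518  r=-6.8018  x^+=1.7591  v^+=3.7007  a^+=-1.7711
step 5: x_pred=3.9402  r=-5.9802  x^+=0.4298  v^+=-1.0101  a^+=-6.2554
step 6: x_pred=-1.8640  r=3.7540  x^+=0.3396  v^+=-3.2836  a^+=-3.4404

x_post = 0.3396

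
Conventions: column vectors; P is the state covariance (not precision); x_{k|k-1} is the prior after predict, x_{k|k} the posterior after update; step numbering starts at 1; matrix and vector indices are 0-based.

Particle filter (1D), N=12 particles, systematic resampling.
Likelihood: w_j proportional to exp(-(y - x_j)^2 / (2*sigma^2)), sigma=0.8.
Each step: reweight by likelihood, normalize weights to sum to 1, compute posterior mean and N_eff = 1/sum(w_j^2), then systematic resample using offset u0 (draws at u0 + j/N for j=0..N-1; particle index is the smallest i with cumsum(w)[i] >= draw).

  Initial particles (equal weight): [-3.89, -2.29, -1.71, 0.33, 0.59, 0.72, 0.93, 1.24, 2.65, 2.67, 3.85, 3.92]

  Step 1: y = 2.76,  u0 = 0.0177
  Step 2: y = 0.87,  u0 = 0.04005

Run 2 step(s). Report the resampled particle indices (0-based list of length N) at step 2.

resampled_idx = [0, 0, 0, 0, 0, 1, 1, 1, 1, 2, 5, 7]

step 1: w=[0.0000, 0.0000, 0.0000, 0.0033, 0.0083, 0.0127, 0.0240, 0.0541, 0.3258, 0.3268, 0.1300, 0.1149]  mean=2.7917  Neff=4.0516  idx=[5, 7, 8, 8, 8, 9, 9, 9, 9, 10, 10, 11]
step 2: w=[0.4003, 0.3661, 0.0343, 0.0343, 0.0343, 0.0324, 0.0324, 0.0324, 0.0324, 0.0004, 0.0004, 0.0003]  mean=1.3651  Neff=3.3110  idx=[0, 0, 0, 0, 0, 1, 1, 1, 1, 2, 5, 7]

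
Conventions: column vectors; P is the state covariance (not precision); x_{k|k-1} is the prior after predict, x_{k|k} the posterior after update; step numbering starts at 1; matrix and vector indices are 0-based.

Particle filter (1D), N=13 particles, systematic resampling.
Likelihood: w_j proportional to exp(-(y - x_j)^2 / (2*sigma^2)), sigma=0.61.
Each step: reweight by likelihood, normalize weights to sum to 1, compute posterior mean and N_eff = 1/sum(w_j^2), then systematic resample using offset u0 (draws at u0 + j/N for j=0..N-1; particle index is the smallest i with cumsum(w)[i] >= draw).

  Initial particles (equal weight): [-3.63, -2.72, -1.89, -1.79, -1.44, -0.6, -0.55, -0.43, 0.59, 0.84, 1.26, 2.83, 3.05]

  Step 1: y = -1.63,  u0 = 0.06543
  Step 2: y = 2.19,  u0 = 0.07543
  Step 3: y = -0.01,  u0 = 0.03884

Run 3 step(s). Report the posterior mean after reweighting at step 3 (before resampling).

step 1: w=[0.0013, 0.0557, 0.2513, 0.2659, 0.2621, 0.0661, 0.0574, 0.0397, 0.0004, 0.0001, 0.0000, 0.0000, 0.0000]  mean=-1.5726  Neff=4.6537  idx=[2, 2, 2, 2, 3, 3, 3, 4, 4, 4, 4, 6, 7]
step 2: w=[0.0000, 0.0000, 0.0000, 0.0000, 0.0000, 0.0000, 0.0000, 0.0001, 0.0001, 0.0001, 0.0001, 0.2963, 0.7031]  mean=-0.4662  Neff=1.7177  idx=[11, 11, 11, 12, 12, 12, 12, 12, 12, 12, 12, 12, 12]
step 3: w=[0.0681, 0.0681, 0.0681, 0.0796, 0.0796, 0.0796, 0.0796, 0.0796, 0.0796, 0.0796, 0.0796, 0.0796, 0.0796]  mean=-0.4545  Neff=12.9494  idx=[0, 1, 2, 3, 4, 5, 6, 7, 8, 9, 10, 11, 12]

post_mean = -0.4545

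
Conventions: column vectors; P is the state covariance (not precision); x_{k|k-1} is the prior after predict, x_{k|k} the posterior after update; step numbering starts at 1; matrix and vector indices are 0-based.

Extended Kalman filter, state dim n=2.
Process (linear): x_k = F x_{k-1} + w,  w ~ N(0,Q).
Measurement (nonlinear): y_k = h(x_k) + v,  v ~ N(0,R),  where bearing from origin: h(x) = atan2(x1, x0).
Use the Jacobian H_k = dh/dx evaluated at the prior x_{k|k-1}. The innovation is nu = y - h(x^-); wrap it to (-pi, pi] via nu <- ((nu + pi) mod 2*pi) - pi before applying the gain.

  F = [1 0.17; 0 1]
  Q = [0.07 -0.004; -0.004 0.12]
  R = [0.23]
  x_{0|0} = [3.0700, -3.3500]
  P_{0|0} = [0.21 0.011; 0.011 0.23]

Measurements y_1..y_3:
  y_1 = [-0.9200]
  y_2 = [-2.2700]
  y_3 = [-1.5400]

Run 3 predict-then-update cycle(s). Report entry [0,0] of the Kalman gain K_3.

step 1: x^-=[2.5005, -3.3500]  P^-=[0.2904 0.0461; 0.0461 0.3500]  H_jac=[0.1917 0.1431]  S=[0.2504]  K=[0.2487; 0.2353]  nu=[0.0096]  x^+=[2.5029, -3.3477]  P^+=[0.2749 0.0314; 0.0314 0.3361]
step 2: x^-=[1.9338, -3.3477]  P^-=[0.3653 0.0846; 0.0846 0.4561]  H_jac=[0.2240 0.1294]  S=[0.2609]  K=[0.3556; 0.2989]  nu=[-1.2230]  x^+=[1.4989, -3.7132]  P^+=[0.3323 0.0569; 0.0569 0.4328]
step 3: x^-=[0.8676, -3.7132]  P^-=[0.4342 0.1264; 0.1264 0.5528]  H_jac=[0.2554 0.0597]  S=[0.2641]  K=[0.4483; 0.2471]  nu=[-0.1987]  x^+=[0.7785, -3.7624]  P^+=[0.3811 0.0972; 0.0972 0.5367]

K[0,0] = 0.4483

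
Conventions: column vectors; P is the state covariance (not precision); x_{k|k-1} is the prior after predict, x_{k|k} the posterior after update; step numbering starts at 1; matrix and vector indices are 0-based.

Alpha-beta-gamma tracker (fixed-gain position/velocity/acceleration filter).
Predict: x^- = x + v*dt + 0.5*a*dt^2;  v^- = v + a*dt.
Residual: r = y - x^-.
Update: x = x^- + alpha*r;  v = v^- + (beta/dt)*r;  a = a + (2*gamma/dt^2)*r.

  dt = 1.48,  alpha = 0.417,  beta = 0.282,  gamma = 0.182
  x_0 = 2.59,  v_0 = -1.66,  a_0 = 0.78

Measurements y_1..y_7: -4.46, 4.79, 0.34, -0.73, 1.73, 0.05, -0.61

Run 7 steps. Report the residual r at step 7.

step 1: x_pred=0.9875  r=-5.4475  x^+=-1.2841  v^+=-1.5436  a^+=-0.1253
step 2: x_pred=-3.7058  r=8.4958  x^+=-0.1630  v^+=-0.1101  a^+=1.2866
step 3: x_pred=1.0830  r=-0.7430  x^+=0.7732  v^+=1.6524  a^+=1.1631
step 4: x_pred=4.4925  r=-5.2225  x^+=2.3147  v^+=2.3787  a^+=0.2952
step 5: x_pred=6.1585  r=-4.4285  x^+=4.3118  v^+=1.9718  a^+=-0.4407
step 6: x_pred=6.7474  r=-6.6974  x^+=3.9546  v^+=0.0434  a^+=-1.5537
step 7: x_pred=2.3172  r=-2.9272  x^+=1.0966  v^+=-2.8138  a^+=-2.0401

resid = -2.9272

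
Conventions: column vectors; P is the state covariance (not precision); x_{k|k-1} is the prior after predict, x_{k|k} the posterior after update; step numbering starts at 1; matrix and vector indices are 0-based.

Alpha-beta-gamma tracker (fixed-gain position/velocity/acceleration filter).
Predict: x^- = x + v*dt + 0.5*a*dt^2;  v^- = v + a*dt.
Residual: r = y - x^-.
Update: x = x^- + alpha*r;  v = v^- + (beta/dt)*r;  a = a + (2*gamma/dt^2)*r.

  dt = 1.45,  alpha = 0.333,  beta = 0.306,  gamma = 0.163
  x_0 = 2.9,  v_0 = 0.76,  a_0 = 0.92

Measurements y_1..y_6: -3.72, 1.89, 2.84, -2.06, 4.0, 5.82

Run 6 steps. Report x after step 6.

x_post = 1.1937

step 1: x_pred=4.9691  r=-8.6891  x^+=2.0757  v^+=0.2603  a^+=-0.4273
step 2: x_pred=2.0039  r=-0.1139  x^+=1.9660  v^+=-0.3833  a^+=-0.4449
step 3: x_pred=0.9424  r=1.8976  x^+=1.5743  v^+=-0.6280  a^+=-0.1507
step 4: x_pred=0.5052  r=-2.5652  x^+=-0.3490  v^+=-1.3879  a^+=-0.5485
step 5: x_pred=-2.9380  r=6.9380  x^+=-0.6277  v^+=-0.7190  a^+=0.5273
step 6: x_pred=-1.1160  r=6.9360  x^+=1.1937  v^+=1.5093  a^+=1.6027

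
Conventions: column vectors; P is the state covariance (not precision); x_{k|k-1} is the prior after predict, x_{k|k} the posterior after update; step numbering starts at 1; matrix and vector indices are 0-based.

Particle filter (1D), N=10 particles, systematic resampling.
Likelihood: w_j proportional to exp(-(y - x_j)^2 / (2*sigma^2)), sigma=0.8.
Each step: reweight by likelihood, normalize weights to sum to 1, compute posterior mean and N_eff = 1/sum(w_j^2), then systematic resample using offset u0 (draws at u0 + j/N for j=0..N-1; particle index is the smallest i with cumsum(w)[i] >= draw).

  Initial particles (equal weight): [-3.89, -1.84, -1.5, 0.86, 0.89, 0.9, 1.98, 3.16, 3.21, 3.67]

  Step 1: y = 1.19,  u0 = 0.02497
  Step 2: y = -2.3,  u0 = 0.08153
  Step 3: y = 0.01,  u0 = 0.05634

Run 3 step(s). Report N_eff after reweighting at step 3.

N_eff = 9.9943

step 1: w=[0.0000, 0.0002, 0.0010, 0.2622, 0.2661, 0.2673, 0.1753, 0.0138, 0.0118, 0.0023]  mean=1.1380  Neff=4.1310  idx=[3, 3, 3, 4, 4, 4, 5, 5, 6, 6]
step 2: w=[0.1384, 0.1384, 0.1384, 0.1192, 0.1192, 0.1192, 0.1134, 0.1134, 0.0002, 0.0002]  mean=0.8803  Neff=7.9491  idx=[0, 1, 2, 2, 3, 4, 5, 6, 6, 7]
step 3: w=[0.1029, 0.1029, 0.1029, 0.1029, 0.0988, 0.0988, 0.0988, 0.0974, 0.0974, 0.0974]  mean=0.8806  Neff=9.9943  idx=[0, 1, 2, 3, 4, 5, 6, 7, 8, 9]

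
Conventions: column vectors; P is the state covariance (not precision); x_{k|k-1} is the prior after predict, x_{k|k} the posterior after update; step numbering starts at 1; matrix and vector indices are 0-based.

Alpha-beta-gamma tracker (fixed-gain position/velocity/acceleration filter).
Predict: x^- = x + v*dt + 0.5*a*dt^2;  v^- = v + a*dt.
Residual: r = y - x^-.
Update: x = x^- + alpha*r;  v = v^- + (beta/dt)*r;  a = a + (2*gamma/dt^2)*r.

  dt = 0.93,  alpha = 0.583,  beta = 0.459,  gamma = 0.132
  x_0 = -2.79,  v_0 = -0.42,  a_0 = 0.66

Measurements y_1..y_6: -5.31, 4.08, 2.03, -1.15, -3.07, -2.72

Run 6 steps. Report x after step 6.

x_post = -3.1804

step 1: x_pred=-2.8952  r=-2.4148  x^+=-4.3030  v^+=-0.9980  a^+=-0.0771
step 2: x_pred=-5.2645  r=9.3445  x^+=0.1833  v^+=3.5423  a^+=2.7752
step 3: x_pred=4.6778  r=-2.6478  x^+=3.1341  v^+=4.8164  a^+=1.9670
step 4: x_pred=8.4640  r=-9.6140  x^+=2.8590  v^+=1.9007  a^+=-0.9675
step 5: x_pred=4.2083  r=-7.2783  x^+=-0.0349  v^+=-2.5913  a^+=-3.1892
step 6: x_pred=-3.8240  r=1.1040  x^+=-3.1804  v^+=-5.0123  a^+=-2.8522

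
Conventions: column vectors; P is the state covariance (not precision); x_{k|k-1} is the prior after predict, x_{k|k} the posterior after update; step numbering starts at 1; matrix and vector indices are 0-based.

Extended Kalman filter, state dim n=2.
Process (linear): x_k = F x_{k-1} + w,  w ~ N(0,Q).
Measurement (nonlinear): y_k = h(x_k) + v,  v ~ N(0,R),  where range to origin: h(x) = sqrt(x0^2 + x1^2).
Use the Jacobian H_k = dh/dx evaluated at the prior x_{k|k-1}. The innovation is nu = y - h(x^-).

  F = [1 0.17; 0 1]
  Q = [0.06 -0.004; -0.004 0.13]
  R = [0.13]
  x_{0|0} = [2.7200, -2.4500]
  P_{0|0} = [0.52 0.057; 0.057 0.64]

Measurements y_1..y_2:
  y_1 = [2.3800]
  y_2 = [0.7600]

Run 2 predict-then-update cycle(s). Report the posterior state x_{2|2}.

step 1: x^-=[2.3035, -2.4500]  P^-=[0.6179 0.1618; 0.1618 0.7700]  H_jac=[0.6850 -0.7286]  S=[0.6671]  K=[0.4577; -0.6748]  nu=[-0.9828]  x^+=[1.8536, -1.7868]  P^+=[0.4781 0.3678; 0.3678 0.4663]
step 2: x^-=[1.5499, -1.7868]  P^-=[0.6766 0.4431; 0.4431 0.5963]  H_jac=[0.6552 -0.7554]  S=[0.3221]  K=[0.3373; -0.4970]  nu=[-1.6053]  x^+=[1.0084, -0.9890]  P^+=[0.6400 0.4971; 0.4971 0.5167]

x_post = [1.0084, -0.9890]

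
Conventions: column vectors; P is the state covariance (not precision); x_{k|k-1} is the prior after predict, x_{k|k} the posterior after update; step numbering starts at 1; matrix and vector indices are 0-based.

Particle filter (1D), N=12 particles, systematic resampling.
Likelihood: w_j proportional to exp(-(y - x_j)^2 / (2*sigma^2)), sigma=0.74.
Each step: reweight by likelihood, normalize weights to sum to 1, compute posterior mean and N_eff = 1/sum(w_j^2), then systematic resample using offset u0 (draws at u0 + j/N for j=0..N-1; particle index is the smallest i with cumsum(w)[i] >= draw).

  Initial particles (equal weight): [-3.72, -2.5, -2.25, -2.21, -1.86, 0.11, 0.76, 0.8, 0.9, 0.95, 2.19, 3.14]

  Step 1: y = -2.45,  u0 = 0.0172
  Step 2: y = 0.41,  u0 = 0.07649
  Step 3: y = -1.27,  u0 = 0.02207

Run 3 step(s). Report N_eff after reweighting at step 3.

N_eff = 11.4329

step 1: w=[0.0592, 0.2578, 0.2491, 0.2451, 0.1880, 0.0007, 0.0000, 0.0000, 0.0000, 0.0000, 0.0000, 0.0000]  mean=-2.3167  Neff=4.3964  idx=[0, 1, 1, 1, 2, 2, 2, 3, 3, 3, 4, 4]
step 2: w=[0.0000, 0.0147, 0.0147, 0.0147, 0.0525, 0.0525, 0.0525, 0.0636, 0.0636, 0.0636, 0.3037, 0.3037]  mean=-2.0165  Neff=4.8648  idx=[4, 6, 7, 8, 10, 10, 10, 10, 11, 11, 11, 11]
step 3: w=[0.0551, 0.0551, 0.0591, 0.0591, 0.0964, 0.0964, 0.0964, 0.0964, 0.0964, 0.0964, 0.0964, 0.0964]  mean=-1.9444  Neff=11.4329  idx=[0, 1, 3, 4, 5, 6, 7, 7, 8, 9, 10, 11]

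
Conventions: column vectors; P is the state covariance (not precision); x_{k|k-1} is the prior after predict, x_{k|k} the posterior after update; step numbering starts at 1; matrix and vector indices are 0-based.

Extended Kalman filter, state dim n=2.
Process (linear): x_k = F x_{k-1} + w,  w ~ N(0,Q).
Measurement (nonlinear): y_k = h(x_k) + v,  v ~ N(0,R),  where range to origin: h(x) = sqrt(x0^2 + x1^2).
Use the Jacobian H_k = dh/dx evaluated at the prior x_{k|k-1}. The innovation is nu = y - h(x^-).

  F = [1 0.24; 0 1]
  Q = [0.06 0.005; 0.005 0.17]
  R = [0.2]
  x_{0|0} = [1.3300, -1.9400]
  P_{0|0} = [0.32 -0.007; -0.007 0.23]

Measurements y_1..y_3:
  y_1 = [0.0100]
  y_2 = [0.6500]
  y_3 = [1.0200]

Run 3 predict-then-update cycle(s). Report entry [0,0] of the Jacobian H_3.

H_jac[0,0] = 0.2269

step 1: x^-=[0.8644, -1.9400]  P^-=[0.3899 0.0532; 0.0532 0.4000]  H_jac=[0.4070 -0.9134]  S=[0.5588]  K=[0.1970; -0.6151]  nu=[-2.1139]  x^+=[0.4479, -0.6397]  P^+=[0.3682 0.1209; 0.1209 0.1886]
step 2: x^-=[0.2944, -0.6397]  P^-=[0.4971 0.1712; 0.1712 0.3586]  H_jac=[0.4181 -0.9084]  S=[0.4528]  K=[0.1156; -0.5614]  nu=[-0.0542]  x^+=[0.2881, -0.6093]  P^+=[0.4911 0.2006; 0.2006 0.2159]
step 3: x^-=[0.1419, -0.6093]  P^-=[0.6598 0.2574; 0.2574 0.3859]  H_jac=[0.2269 -0.9739]  S=[0.4863]  K=[-0.2077; -0.6528]  nu=[0.3944]  x^+=[0.0600, -0.8668]  P^+=[0.6388 0.1914; 0.1914 0.1787]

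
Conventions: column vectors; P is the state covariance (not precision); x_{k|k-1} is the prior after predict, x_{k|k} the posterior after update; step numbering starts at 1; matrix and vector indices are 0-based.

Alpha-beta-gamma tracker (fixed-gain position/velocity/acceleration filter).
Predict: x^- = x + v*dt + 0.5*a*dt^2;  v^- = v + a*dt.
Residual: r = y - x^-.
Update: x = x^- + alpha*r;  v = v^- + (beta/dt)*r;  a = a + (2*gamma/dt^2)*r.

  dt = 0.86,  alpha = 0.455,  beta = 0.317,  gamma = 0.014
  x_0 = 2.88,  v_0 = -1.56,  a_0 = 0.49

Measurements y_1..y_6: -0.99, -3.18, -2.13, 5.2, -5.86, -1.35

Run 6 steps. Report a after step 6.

a_post = 0.4413

step 1: x_pred=1.7196  r=-2.7096  x^+=0.4867  v^+=-2.1374  a^+=0.3874
step 2: x_pred=-1.2081  r=-1.9719  x^+=-2.1053  v^+=-2.5310  a^+=0.3128
step 3: x_pred=-4.1664  r=2.0364  x^+=-3.2398  v^+=-1.5114  a^+=0.3899
step 4: x_pred=-4.3955  r=9.5955  x^+=-0.0295  v^+=2.3608  a^+=0.7531
step 5: x_pred=2.2792  r=-8.1392  x^+=-1.4241  v^+=0.0083  a^+=0.4450
step 6: x_pred=-1.2524  r=-0.0976  x^+=-1.2968  v^+=0.3550  a^+=0.4413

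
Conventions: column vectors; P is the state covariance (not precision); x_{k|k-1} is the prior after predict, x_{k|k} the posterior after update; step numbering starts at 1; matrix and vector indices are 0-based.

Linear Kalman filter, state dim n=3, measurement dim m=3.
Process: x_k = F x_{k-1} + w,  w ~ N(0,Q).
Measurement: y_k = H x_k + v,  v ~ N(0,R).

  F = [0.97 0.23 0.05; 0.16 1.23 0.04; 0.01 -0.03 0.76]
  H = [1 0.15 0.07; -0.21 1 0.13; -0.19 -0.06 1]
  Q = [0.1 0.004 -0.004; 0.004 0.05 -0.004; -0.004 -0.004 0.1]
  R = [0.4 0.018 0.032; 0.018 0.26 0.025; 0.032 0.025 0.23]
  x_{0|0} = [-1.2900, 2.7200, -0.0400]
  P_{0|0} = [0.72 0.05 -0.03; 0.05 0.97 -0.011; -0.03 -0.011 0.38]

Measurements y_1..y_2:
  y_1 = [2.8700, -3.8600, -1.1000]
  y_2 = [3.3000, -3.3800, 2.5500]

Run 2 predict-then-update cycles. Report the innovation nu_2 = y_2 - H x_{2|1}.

innov = [2.4322, -0.8751, 3.0054]

step 1: x^-=[-0.6277, 3.1376, -0.1249]  P^-=[0.8489 0.4502 -0.0146; 0.4502 1.5548 -0.0406; -0.0146 -0.0406 0.3204]  S=[1.4176 0.5066 -0.1811; 0.5066 1.6588 -0.1095; -0.1811 -0.1095 0.6074]  K=[0.6419 -0.0432 -0.1505; 0.1679 0.8150 -0.1643; 0.0657 0.0193 0.5592]  nu=[3.0358, -7.1132, -0.9061]  x^+=[1.7646, -2.0012, -0.5695]  P^+=[0.2424 0.0431 0.0335; 0.0431 0.2187 0.0093; 0.0335 0.0093 0.1381]
step 2: x^-=[1.2229, -2.2019, -0.3552]  P^-=[0.3627 0.1590 0.0272; 0.1590 0.4056 0.0056; 0.0272 0.0056 0.1801]  S=[0.8243 0.1619 -0.0143; 0.1619 0.6178 0.0095; -0.0143 0.0095 0.4172]  K=[0.4655 0.0194 -0.1072; 0.1540 0.5652 -0.1249; 0.0533 0.0173 0.4198]  nu=[2.4322, -0.8751, 3.0054]  x^+=[2.0160, -2.6974, 1.0210]  P^+=[0.1747 0.0440 0.0266; 0.0440 0.1548 0.0080; 0.0266 0.0080 0.1042]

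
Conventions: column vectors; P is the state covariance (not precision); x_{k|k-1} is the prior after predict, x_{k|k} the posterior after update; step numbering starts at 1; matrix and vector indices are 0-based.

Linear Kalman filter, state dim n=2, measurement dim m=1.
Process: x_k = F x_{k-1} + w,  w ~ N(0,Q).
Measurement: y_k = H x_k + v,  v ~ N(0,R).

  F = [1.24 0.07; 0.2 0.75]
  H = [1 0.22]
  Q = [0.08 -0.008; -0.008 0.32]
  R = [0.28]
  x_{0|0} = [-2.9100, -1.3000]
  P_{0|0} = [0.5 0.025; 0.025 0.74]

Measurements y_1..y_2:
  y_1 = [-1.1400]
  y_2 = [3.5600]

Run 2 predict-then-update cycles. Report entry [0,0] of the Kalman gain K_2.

step 1: x^-=[-3.6994, -1.5570]  P^-=[0.8568 0.1784; 0.1785 0.7637]  S=[1.2522]  K=[0.7155; 0.2767]  nu=[2.9019]  x^+=[-1.6230, -0.7541]  P^+=[0.2156 -0.0695; -0.0695 0.6679]
step 2: x^-=[-2.0653, -0.8902]  P^-=[0.4028 0.0150; 0.0150 0.6835]  S=[0.7224]  K=[0.5621; 0.2289]  nu=[5.8211]  x^+=[1.2066, 0.4420]  P^+=[0.1745 -0.0780; -0.0780 0.6456]

K[0,0] = 0.5621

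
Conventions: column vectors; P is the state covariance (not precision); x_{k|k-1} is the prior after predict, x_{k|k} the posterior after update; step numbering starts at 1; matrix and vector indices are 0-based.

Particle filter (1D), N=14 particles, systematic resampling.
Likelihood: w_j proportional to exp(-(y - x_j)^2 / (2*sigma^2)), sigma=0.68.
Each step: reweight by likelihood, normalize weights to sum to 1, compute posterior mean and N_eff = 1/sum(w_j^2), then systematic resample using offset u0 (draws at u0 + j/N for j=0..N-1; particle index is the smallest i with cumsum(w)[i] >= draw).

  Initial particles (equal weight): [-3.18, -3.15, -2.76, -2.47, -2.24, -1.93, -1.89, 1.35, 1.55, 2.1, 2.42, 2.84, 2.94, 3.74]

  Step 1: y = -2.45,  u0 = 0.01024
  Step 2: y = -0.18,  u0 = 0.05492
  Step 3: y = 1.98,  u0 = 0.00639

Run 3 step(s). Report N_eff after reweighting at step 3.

N_eff = 10.9284

step 1: w=[0.1029, 0.1077, 0.1650, 0.1829, 0.1745, 0.1366, 0.1304, 0.0000, 0.0000, 0.0000, 0.0000, 0.0000, 0.0000, 0.0000]  mean=-2.4746  Neff=6.7123  idx=[0, 0, 1, 2, 2, 2, 3, 3, 4, 4, 4, 5, 5, 6]
step 2: w=[0.0004, 0.0004, 0.0005, 0.0048, 0.0048, 0.0048, 0.0222, 0.0222, 0.0655, 0.0655, 0.0655, 0.2351, 0.2351, 0.2730]  mean=-2.0176  Neff=5.0244  idx=[7, 9, 10, 11, 11, 11, 11, 12, 12, 12, 13, 13, 13, 13]
step 3: w=[0.0006, 0.0051, 0.0051, 0.0785, 0.0785, 0.0785, 0.0785, 0.0785, 0.0785, 0.0785, 0.1099, 0.1099, 0.1099, 0.1099]  mean=-1.9159  Neff=10.9284  idx=[2, 3, 4, 5, 6, 7, 8, 9, 10, 10, 11, 12, 12, 13]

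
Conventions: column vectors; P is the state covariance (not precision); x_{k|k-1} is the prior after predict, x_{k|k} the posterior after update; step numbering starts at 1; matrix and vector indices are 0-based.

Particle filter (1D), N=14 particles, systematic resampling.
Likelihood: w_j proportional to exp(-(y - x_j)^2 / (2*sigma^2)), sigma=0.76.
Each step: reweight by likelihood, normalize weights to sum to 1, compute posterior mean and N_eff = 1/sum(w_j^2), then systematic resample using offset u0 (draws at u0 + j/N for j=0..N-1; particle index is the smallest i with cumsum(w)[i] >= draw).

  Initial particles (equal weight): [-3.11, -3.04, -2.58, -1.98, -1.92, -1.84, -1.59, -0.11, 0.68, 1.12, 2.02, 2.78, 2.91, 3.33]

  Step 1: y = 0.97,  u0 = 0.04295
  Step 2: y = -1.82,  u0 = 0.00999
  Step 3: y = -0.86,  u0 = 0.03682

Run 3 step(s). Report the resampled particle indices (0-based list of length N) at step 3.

step 1: w=[0.0000, 0.0000, 0.0000, 0.0002, 0.0003, 0.0004, 0.0012, 0.1315, 0.3356, 0.3539, 0.1390, 0.0212, 0.0139, 0.0029]  mean=0.9962  Neff=3.6347  idx=[7, 7, 8, 8, 8, 8, 9, 9, 9, 9, 9, 10, 10, 11]
step 2: w=[0.4424, 0.4424, 0.0249, 0.0249, 0.0249, 0.0249, 0.0031, 0.0031, 0.0031, 0.0031, 0.0031, 0.0000, 0.0000, 0.0000]  mean=-0.0121  Neff=2.5379  idx=[0, 0, 0, 0, 0, 0, 0, 1, 1, 1, 1, 1, 1, 4]
step 3: w=[0.0757, 0.0757, 0.0757, 0.0757, 0.0757, 0.0757, 0.0757, 0.0757, 0.0757, 0.0757, 0.0757, 0.0757, 0.0757, 0.0158]  mean=-0.0975  Neff=13.3762  idx=[0, 1, 2, 3, 4, 5, 6, 7, 8, 8, 9, 10, 11, 12]

resampled_idx = [0, 1, 2, 3, 4, 5, 6, 7, 8, 8, 9, 10, 11, 12]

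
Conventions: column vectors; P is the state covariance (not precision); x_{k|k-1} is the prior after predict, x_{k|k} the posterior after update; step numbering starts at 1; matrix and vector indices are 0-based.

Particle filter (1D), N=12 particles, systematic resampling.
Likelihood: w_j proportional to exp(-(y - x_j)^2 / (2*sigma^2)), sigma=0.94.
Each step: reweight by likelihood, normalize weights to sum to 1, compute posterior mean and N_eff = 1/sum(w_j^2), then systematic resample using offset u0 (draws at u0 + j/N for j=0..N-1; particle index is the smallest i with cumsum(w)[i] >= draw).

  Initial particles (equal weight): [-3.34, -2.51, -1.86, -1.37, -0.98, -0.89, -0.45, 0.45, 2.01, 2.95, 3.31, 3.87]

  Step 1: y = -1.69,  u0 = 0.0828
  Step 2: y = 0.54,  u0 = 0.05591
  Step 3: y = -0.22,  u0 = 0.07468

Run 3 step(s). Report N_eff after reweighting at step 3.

step 1: w=[0.0449, 0.1434, 0.2063, 0.1979, 0.1577, 0.1460, 0.0879, 0.0157, 0.0001, 0.0000, 0.0000, 0.0000]  mean=-1.4817  Neff=6.3093  idx=[1, 1, 2, 2, 3, 3, 3, 4, 4, 5, 6, 7]
step 2: w=[0.0018, 0.0018, 0.0133, 0.0133, 0.0439, 0.0439, 0.0439, 0.0935, 0.0935, 0.1087, 0.1985, 0.3441]  mean=-0.4531  Neff=5.1754  idx=[4, 6, 7, 8, 9, 10, 10, 10, 11, 11, 11, 11]
step 3: w=[0.0515, 0.0515, 0.0786, 0.0786, 0.0845, 0.1057, 0.1057, 0.1057, 0.0845, 0.0845, 0.0845, 0.0845]  mean=-0.3611  Neff=11.5059  idx=[1, 2, 3, 4, 5, 6, 7, 7, 8, 9, 10, 11]

N_eff = 11.5059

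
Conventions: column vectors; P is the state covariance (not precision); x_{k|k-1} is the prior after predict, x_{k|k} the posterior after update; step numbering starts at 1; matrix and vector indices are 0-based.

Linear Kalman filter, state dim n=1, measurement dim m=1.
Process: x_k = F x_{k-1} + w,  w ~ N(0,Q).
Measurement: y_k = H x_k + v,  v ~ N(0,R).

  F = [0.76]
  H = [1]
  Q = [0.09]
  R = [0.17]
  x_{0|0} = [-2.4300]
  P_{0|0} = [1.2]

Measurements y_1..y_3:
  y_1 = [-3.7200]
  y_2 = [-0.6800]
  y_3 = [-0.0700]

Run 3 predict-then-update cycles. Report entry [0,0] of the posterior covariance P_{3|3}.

P_post[0,0] = 0.0765

step 1: x^-=[-1.8468]  P^-=[0.7831]  S=[0.9531]  K=[0.8216]  nu=[-1.8732]  x^+=[-3.3859]  P^+=[0.1397]
step 2: x^-=[-2.5733]  P^-=[0.1707]  S=[0.3407]  K=[0.5010]  nu=[1.8933]  x^+=[-1.6248]  P^+=[0.0852]
step 3: x^-=[-1.2348]  P^-=[0.1392]  S=[0.3092]  K=[0.4502]  nu=[1.1648]  x^+=[-0.7104]  P^+=[0.0765]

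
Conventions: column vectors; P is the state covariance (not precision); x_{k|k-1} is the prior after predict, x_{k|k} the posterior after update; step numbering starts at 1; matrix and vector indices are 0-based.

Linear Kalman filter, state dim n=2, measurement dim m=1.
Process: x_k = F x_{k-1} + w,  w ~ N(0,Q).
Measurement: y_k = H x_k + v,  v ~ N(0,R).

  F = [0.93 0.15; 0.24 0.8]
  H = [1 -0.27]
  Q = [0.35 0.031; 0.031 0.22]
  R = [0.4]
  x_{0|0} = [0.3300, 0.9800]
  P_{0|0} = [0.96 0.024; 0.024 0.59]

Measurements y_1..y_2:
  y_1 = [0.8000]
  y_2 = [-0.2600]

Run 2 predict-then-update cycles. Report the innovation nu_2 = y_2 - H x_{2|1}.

innov = [-0.9706]

step 1: x^-=[0.4539, 0.8632]  P^-=[1.2003 0.3348; 0.3348 0.6621]  S=[1.4678]  K=[0.7562; 0.1063]  nu=[0.5792]  x^+=[0.8918, 0.9248]  P^+=[0.3610 0.2168; 0.2168 0.6455]
step 2: x^-=[0.9681, 0.9539]  P^-=[0.7373 0.3582; 0.3582 0.7372]  S=[0.9976]  K=[0.6421; 0.1595]  nu=[-0.9706]  x^+=[0.3449, 0.7990]  P^+=[0.3260 0.2560; 0.2560 0.7118]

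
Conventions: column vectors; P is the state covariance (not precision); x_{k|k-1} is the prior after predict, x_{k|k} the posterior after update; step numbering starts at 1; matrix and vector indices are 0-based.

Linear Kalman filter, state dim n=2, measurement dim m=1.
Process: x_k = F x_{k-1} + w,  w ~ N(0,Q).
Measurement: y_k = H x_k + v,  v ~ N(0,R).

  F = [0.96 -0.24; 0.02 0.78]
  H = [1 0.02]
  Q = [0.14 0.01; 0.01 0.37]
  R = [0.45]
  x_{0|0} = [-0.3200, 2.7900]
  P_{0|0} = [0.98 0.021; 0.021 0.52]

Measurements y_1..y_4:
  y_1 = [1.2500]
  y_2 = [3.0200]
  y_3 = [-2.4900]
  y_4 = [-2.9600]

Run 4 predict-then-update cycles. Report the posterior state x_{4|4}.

step 1: x^-=[-0.9768, 2.1698]  P^-=[1.0634 -0.0529; -0.0529 0.6874]  S=[1.5116]  K=[0.7028; -0.0259]  nu=[2.1834]  x^+=[0.5577, 2.1132]  P^+=[0.3168 -0.0254; -0.0254 0.6864]
step 2: x^-=[0.0283, 1.6595]  P^-=[0.4832 -0.1313; -0.1313 0.7869]  S=[0.9282]  K=[0.5177; -0.1245]  nu=[2.9586]  x^+=[1.5599, 1.2912]  P^+=[0.2344 -0.0715; -0.0715 0.7726]
step 3: x^-=[1.1876, 1.0383]  P^-=[0.4335 -0.1833; -0.1833 0.8379]  S=[0.8765]  K=[0.4904; -0.1900]  nu=[-3.6984]  x^+=[-0.6259, 1.7411]  P^+=[0.2227 -0.1016; -0.1016 0.8062]
step 4: x^-=[-1.0188, 1.3455]  P^-=[0.4385 -0.2123; -0.2123 0.8574]  S=[0.8804]  K=[0.4933; -0.2216]  nu=[-1.9681]  x^+=[-1.9896, 1.7817]  P^+=[0.2243 -0.1160; -0.1160 0.8142]

x_post = [-1.9896, 1.7817]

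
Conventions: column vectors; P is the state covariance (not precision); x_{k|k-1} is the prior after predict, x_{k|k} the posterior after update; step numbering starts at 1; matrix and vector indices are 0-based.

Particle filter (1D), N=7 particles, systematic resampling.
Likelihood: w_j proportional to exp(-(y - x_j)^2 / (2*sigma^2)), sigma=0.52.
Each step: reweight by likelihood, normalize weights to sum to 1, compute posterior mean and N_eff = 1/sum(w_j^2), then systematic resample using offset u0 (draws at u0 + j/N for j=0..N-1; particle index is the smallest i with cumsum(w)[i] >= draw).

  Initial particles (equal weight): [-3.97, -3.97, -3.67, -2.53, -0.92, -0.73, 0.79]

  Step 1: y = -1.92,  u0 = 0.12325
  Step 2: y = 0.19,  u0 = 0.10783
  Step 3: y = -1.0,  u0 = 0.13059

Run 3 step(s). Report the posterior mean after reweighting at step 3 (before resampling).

post_mean = -0.8172

step 1: w=[0.0006, 0.0006, 0.0047, 0.6817, 0.2135, 0.0989, 0.0000]  mean=-2.0153  Neff=1.9225  idx=[3, 3, 3, 3, 4, 4, 5]
step 2: w=[0.0000, 0.0000, 0.0000, 0.0000, 0.2475, 0.2475, 0.5050]  mean=-0.8241  Neff=2.6488  idx=[4, 5, 5, 6, 6, 6, 6]
step 3: w=[0.1530, 0.1530, 0.1530, 0.1353, 0.1353, 0.1353, 0.1353]  mean=-0.8172  Neff=6.9738  idx=[0, 1, 2, 3, 4, 5, 6]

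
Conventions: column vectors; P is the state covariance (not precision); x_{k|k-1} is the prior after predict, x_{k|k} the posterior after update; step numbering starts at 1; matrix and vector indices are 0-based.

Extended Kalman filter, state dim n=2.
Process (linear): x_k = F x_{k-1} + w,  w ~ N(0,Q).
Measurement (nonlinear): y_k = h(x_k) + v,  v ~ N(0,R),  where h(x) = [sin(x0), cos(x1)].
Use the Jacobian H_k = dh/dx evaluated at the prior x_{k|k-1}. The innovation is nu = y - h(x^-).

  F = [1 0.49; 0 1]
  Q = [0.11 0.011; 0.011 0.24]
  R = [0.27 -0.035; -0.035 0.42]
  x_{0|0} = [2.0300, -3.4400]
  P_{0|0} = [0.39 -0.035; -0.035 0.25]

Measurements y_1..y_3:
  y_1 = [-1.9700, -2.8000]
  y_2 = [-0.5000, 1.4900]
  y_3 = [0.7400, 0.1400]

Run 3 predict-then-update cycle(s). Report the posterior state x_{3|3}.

x_post = [-4.2125, -2.9043]

step 1: x^-=[0.3444, -3.4400]  P^-=[0.5257 0.0985; 0.0985 0.4900]  H_jac=[0.9413 0.0000; 0.0000 -0.2940]  S=[0.7358 -0.0623; -0.0623 0.4624]  K=[0.6749 0.0282; 0.1008 -0.2980]  nu=[-2.3076, -1.8442]  x^+=[-1.2652, -3.1230]  P^+=[0.1926 0.0400; 0.0400 0.4377]
step 2: x^-=[-2.7955, -3.1230]  P^-=[0.4468 0.2655; 0.2655 0.6777]  H_jac=[-0.9407 0.0000; 0.0000 0.0186]  S=[0.6654 -0.0396; -0.0396 0.4202]  K=[-0.6346 -0.0481; -0.3756 -0.0055]  nu=[-0.1607, 2.4898]  x^+=[-2.8133, -3.0762]  P^+=[0.1803 0.1076; 0.1076 0.5840]
step 3: x^-=[-4.3206, -3.0762]  P^-=[0.5360 0.4048; 0.4048 0.8240]  H_jac=[-0.3818 0.0000; 0.0000 0.0653]  S=[0.3481 -0.0451; -0.0451 0.4235]  K=[-0.5879 -0.0002; -0.4334 0.0809]  nu=[-0.1842, 1.1379]  x^+=[-4.2125, -2.9043]  P^+=[0.4157 0.3139; 0.3139 0.7526]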